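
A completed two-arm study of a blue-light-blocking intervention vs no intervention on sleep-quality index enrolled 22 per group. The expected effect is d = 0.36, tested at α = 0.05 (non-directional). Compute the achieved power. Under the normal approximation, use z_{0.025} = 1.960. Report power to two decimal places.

For two equal groups, power = Φ(d·√(n/2) − z_{α/2}).
d·√(n/2) = 0.36 × √(22/2) = 0.36 × 3.317 = 1.194.
z_β = 1.194 − 1.960 = -0.766.
Power = Φ(-0.766) = 0.222.

power ≈ 0.22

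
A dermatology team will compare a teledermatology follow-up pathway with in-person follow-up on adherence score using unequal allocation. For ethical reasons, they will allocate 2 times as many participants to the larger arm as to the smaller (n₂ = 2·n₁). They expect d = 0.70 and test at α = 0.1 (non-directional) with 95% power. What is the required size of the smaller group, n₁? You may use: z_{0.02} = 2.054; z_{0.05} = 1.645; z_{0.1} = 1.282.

With allocation ratio k = n₂/n₁ = 2, Var(x̄₁−x̄₂) = σ²(1/n₁ + 1/(k·n₁)) = σ²·(k+1)/(k·n₁).
So n₁ = (1 + 1/k)·((z_{α/2} + z_β)/d)² = 1.500 × (3.290/0.70)².
n₁ = 1.500 × 22.09 = 33.1.
Round up: n₁ = 34, giving n₂ = 2 × 34 = 68.

n₁ = 34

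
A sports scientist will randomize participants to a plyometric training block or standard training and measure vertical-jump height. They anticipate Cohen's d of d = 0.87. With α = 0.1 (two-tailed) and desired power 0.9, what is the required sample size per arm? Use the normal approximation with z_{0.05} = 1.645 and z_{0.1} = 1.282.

n = 23 per group

For two independent groups with equal n: n = 2·((z_{α/2} + z_β) / d)².
z_{α/2} + z_β = 1.645 + 1.282 = 2.927.
n = 2 × (2.927 / 0.87)² = 2 × 3.364² = 2 × 11.32 = 22.6.
Round up to the next whole participant.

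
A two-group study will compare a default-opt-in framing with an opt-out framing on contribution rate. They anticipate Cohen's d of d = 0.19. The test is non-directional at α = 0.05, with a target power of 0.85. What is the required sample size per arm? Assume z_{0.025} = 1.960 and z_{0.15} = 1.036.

For two independent groups with equal n: n = 2·((z_{α/2} + z_β) / d)².
z_{α/2} + z_β = 1.960 + 1.036 = 2.996.
n = 2 × (2.996 / 0.19)² = 2 × 15.768² = 2 × 248.64 = 497.3.
Round up to the next whole participant.

n = 498 per group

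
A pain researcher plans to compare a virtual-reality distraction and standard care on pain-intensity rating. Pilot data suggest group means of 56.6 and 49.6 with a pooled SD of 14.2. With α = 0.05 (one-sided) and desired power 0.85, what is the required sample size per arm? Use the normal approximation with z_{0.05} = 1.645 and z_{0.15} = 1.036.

n = 60 per group

Cohen's d = |M₁ − M₂| / SD_pooled = |56.6 − 49.6| / 14.2 = 7.0 / 14.2 = 0.493.
For two independent groups with equal n: n = 2·((z_{α} + z_β) / d)².
z_{α} + z_β = 1.645 + 1.036 = 2.681.
n = 2 × (2.681 / 0.493)² = 2 × 5.438² = 2 × 29.57 = 59.1.
Round up to the next whole participant.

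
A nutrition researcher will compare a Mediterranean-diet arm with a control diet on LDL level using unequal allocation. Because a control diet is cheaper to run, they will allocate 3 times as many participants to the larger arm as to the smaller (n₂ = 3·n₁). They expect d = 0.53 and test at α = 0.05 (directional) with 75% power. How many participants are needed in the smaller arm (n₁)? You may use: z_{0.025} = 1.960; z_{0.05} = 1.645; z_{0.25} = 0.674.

With allocation ratio k = n₂/n₁ = 3, Var(x̄₁−x̄₂) = σ²(1/n₁ + 1/(k·n₁)) = σ²·(k+1)/(k·n₁).
So n₁ = (1 + 1/k)·((z_{α} + z_β)/d)² = 1.333 × (2.319/0.53)².
n₁ = 1.333 × 19.14 = 25.5.
Round up: n₁ = 26, giving n₂ = 3 × 26 = 78.

n₁ = 26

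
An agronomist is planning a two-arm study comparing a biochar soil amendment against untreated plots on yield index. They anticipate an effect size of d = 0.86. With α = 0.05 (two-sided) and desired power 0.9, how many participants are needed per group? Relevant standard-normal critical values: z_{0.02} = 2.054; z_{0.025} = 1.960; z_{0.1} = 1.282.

For two independent groups with equal n: n = 2·((z_{α/2} + z_β) / d)².
z_{α/2} + z_β = 1.960 + 1.282 = 3.242.
n = 2 × (3.242 / 0.86)² = 2 × 3.770² = 2 × 14.21 = 28.4.
Round up to the next whole participant.

n = 29 per group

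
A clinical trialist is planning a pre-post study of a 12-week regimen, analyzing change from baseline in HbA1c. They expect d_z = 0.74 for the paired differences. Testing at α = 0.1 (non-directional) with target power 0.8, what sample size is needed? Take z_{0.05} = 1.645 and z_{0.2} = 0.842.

For a paired (one-sample on differences) test: n = ((z_{α/2} + z_β) / d)².
z_{α/2} + z_β = 1.645 + 0.842 = 2.487.
n = (2.487 / 0.74)² = 3.361² = 11.30.
Round up.

n = 12 pairs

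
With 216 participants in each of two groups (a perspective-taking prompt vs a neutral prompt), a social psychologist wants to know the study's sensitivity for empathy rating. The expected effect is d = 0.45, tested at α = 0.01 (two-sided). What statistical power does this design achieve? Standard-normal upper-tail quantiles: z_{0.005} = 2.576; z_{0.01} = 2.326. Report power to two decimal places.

power ≈ 0.98

For two equal groups, power = Φ(d·√(n/2) − z_{α/2}).
d·√(n/2) = 0.45 × √(216/2) = 0.45 × 10.392 = 4.677.
z_β = 4.677 − 2.576 = 2.101.
Power = Φ(2.101) = 0.982.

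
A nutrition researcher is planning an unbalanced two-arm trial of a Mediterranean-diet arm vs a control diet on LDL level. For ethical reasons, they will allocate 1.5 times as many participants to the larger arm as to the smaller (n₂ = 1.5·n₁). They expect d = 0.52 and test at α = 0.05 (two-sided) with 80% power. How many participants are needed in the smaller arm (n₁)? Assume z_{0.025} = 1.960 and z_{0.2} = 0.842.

n₁ = 49

With allocation ratio k = n₂/n₁ = 1.5, Var(x̄₁−x̄₂) = σ²(1/n₁ + 1/(k·n₁)) = σ²·(k+1)/(k·n₁).
So n₁ = (1 + 1/k)·((z_{α/2} + z_β)/d)² = 1.667 × (2.802/0.52)².
n₁ = 1.667 × 29.04 = 48.4.
Round up: n₁ = 49, giving n₂ = ⌈1.5 × 49⌉ = ⌈73.5⌉ = 74.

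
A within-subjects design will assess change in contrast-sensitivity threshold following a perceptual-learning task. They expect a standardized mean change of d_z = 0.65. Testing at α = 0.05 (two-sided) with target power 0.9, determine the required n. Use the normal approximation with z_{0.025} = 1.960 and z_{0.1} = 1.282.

For a paired (one-sample on differences) test: n = ((z_{α/2} + z_β) / d)².
z_{α/2} + z_β = 1.960 + 1.282 = 3.242.
n = (3.242 / 0.65)² = 4.988² = 24.88.
Round up.

n = 25 pairs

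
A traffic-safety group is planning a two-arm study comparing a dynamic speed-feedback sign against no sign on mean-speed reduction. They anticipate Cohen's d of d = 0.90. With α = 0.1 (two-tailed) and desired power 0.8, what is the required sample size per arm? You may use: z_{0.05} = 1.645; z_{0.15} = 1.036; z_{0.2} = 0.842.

n = 16 per group

For two independent groups with equal n: n = 2·((z_{α/2} + z_β) / d)².
z_{α/2} + z_β = 1.645 + 0.842 = 2.487.
n = 2 × (2.487 / 0.90)² = 2 × 2.763² = 2 × 7.64 = 15.3.
Round up to the next whole participant.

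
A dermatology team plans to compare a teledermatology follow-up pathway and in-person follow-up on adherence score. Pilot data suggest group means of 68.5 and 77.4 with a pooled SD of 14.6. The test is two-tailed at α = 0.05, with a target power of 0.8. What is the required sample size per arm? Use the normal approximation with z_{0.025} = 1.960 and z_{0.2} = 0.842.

Cohen's d = |M₁ − M₂| / SD_pooled = |68.5 − 77.4| / 14.6 = 8.9 / 14.6 = 0.610.
For two independent groups with equal n: n = 2·((z_{α/2} + z_β) / d)².
z_{α/2} + z_β = 1.960 + 0.842 = 2.802.
n = 2 × (2.802 / 0.610)² = 2 × 4.593² = 2 × 21.10 = 42.2.
Round up to the next whole participant.

n = 43 per group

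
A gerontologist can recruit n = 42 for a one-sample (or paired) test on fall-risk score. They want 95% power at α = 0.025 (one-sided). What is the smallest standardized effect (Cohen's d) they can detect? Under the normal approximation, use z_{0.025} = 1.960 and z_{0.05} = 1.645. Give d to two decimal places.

For a single sample (or paired design) of n = 42: d_min = (z_{α} + z_β)/√n.
z-sum = 1.960 + 1.645 = 3.605.
d_min = 3.605 / √42 = 3.605 / 6.481 = 0.556.

d_min ≈ 0.56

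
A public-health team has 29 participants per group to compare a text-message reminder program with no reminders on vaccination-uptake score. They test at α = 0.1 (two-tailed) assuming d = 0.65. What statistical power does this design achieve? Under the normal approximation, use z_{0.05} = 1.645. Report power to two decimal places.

power ≈ 0.80

For two equal groups, power = Φ(d·√(n/2) − z_{α/2}).
d·√(n/2) = 0.65 × √(29/2) = 0.65 × 3.808 = 2.475.
z_β = 2.475 − 1.645 = 0.830.
Power = Φ(0.830) = 0.797.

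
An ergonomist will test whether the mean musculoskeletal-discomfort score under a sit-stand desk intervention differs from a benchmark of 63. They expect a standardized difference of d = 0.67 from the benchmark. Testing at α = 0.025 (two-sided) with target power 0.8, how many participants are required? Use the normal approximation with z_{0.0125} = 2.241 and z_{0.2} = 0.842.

n = 22

For a one-sample test: n = ((z_{α/2} + z_β) / d)².
z_{α/2} + z_β = 2.241 + 0.842 = 3.083.
n = (3.083 / 0.67)² = 4.601² = 21.17.
Round up.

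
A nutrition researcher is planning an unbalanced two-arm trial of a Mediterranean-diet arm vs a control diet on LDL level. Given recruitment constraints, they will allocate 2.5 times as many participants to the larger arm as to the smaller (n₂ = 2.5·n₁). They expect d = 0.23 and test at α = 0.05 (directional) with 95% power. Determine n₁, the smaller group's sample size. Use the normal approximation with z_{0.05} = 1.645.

n₁ = 287

With allocation ratio k = n₂/n₁ = 2.5, Var(x̄₁−x̄₂) = σ²(1/n₁ + 1/(k·n₁)) = σ²·(k+1)/(k·n₁).
So n₁ = (1 + 1/k)·((z_{α} + z_β)/d)² = 1.400 × (3.290/0.23)².
n₁ = 1.400 × 204.61 = 286.5.
Round up: n₁ = 287, giving n₂ = ⌈2.5 × 287⌉ = ⌈717.5⌉ = 718.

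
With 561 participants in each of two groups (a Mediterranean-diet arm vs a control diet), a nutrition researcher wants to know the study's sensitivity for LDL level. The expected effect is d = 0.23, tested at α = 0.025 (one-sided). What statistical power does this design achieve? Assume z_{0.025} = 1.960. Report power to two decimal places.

For two equal groups, power = Φ(d·√(n/2) − z_{α}).
d·√(n/2) = 0.23 × √(561/2) = 0.23 × 16.748 = 3.852.
z_β = 3.852 − 1.960 = 1.892.
Power = Φ(1.892) = 0.971.

power ≈ 0.97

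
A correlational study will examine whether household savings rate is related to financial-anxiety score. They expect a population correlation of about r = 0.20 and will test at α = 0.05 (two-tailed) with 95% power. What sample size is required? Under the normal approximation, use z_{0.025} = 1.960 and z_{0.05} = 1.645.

Fisher's z: C = ½·ln((1+r)/(1−r)) = ½·ln(1.5000) = 0.2027.
n = ((z_{α/2} + z_β)/C)² + 3.
(1.960 + 1.645) / 0.2027 = 3.605 / 0.2027 = 17.785.
n = 17.785² + 3 = 316.30 + 3 = 319.3.
Round up.

n = 320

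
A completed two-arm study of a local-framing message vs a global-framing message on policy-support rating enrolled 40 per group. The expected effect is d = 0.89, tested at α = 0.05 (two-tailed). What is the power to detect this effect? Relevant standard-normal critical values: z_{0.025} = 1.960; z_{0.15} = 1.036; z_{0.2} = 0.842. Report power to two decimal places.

power ≈ 0.98

For two equal groups, power = Φ(d·√(n/2) − z_{α/2}).
d·√(n/2) = 0.89 × √(40/2) = 0.89 × 4.472 = 3.980.
z_β = 3.980 − 1.960 = 2.020.
Power = Φ(2.020) = 0.978.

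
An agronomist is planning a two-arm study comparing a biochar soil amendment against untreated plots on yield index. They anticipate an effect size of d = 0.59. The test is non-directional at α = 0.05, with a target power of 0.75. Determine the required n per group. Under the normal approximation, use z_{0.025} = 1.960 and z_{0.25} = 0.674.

n = 40 per group

For two independent groups with equal n: n = 2·((z_{α/2} + z_β) / d)².
z_{α/2} + z_β = 1.960 + 0.674 = 2.634.
n = 2 × (2.634 / 0.59)² = 2 × 4.464² = 2 × 19.93 = 39.9.
Round up to the next whole participant.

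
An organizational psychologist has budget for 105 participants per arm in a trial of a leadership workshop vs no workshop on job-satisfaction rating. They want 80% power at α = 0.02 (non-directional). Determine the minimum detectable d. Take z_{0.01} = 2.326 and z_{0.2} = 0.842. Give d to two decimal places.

For two independent groups of n = 105 each: d_min = (z_{α/2} + z_β)·√(2/n).
z-sum = 2.326 + 0.842 = 3.168.
d_min = 3.168 × √(2/105) = 3.168 × 0.1380 = 0.437.

d_min ≈ 0.44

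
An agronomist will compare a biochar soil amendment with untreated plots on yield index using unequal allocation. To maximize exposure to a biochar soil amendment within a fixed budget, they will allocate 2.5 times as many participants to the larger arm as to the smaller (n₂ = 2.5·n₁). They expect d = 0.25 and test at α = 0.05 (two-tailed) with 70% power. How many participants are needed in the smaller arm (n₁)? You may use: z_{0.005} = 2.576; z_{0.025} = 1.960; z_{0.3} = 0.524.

n₁ = 139

With allocation ratio k = n₂/n₁ = 2.5, Var(x̄₁−x̄₂) = σ²(1/n₁ + 1/(k·n₁)) = σ²·(k+1)/(k·n₁).
So n₁ = (1 + 1/k)·((z_{α/2} + z_β)/d)² = 1.400 × (2.484/0.25)².
n₁ = 1.400 × 98.72 = 138.2.
Round up: n₁ = 139, giving n₂ = ⌈2.5 × 139⌉ = ⌈347.5⌉ = 348.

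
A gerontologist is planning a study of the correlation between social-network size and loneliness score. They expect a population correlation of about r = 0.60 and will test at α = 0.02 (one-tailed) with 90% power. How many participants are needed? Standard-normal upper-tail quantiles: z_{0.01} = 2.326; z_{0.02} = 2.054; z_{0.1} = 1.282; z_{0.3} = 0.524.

Fisher's z: C = ½·ln((1+r)/(1−r)) = ½·ln(4.0000) = 0.6931.
n = ((z_{α} + z_β)/C)² + 3.
(2.054 + 1.282) / 0.6931 = 3.336 / 0.6931 = 4.813.
n = 4.813² + 3 = 23.17 + 3 = 26.2.
Round up.

n = 27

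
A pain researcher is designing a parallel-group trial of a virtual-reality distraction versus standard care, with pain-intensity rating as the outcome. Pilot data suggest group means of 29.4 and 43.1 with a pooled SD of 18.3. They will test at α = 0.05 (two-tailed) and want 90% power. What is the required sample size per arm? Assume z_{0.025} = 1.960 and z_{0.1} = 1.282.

n = 38 per group

Cohen's d = |M₁ − M₂| / SD_pooled = |29.4 − 43.1| / 18.3 = 13.7 / 18.3 = 0.749.
For two independent groups with equal n: n = 2·((z_{α/2} + z_β) / d)².
z_{α/2} + z_β = 1.960 + 1.282 = 3.242.
n = 2 × (3.242 / 0.749)² = 2 × 4.328² = 2 × 18.74 = 37.5.
Round up to the next whole participant.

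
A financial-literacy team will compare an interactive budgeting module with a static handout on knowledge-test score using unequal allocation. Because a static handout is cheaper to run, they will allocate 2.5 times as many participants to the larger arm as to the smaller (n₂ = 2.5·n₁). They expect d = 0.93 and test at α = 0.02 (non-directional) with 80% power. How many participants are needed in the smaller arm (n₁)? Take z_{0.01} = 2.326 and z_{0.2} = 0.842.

With allocation ratio k = n₂/n₁ = 2.5, Var(x̄₁−x̄₂) = σ²(1/n₁ + 1/(k·n₁)) = σ²·(k+1)/(k·n₁).
So n₁ = (1 + 1/k)·((z_{α/2} + z_β)/d)² = 1.400 × (3.168/0.93)².
n₁ = 1.400 × 11.60 = 16.2.
Round up: n₁ = 17, giving n₂ = ⌈2.5 × 17⌉ = ⌈42.5⌉ = 43.

n₁ = 17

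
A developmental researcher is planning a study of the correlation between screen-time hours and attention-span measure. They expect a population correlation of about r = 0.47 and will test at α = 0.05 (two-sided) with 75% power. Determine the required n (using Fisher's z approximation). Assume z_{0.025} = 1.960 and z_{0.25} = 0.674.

n = 30

Fisher's z: C = ½·ln((1+r)/(1−r)) = ½·ln(2.7736) = 0.5101.
n = ((z_{α/2} + z_β)/C)² + 3.
(1.960 + 0.674) / 0.5101 = 2.634 / 0.5101 = 5.164.
n = 5.164² + 3 = 26.66 + 3 = 29.7.
Round up.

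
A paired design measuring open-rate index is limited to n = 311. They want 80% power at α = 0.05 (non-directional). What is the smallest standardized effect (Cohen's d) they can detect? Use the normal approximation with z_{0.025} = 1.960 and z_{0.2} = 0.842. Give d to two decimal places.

For a single sample (or paired design) of n = 311: d_min = (z_{α/2} + z_β)/√n.
z-sum = 1.960 + 0.842 = 2.802.
d_min = 2.802 / √311 = 2.802 / 17.635 = 0.159.

d_min ≈ 0.16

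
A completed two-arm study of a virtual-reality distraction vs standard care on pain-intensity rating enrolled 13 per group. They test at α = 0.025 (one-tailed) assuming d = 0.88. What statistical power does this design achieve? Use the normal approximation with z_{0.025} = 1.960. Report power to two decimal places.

power ≈ 0.61

For two equal groups, power = Φ(d·√(n/2) − z_{α}).
d·√(n/2) = 0.88 × √(13/2) = 0.88 × 2.550 = 2.244.
z_β = 2.244 − 1.960 = 0.284.
Power = Φ(0.284) = 0.612.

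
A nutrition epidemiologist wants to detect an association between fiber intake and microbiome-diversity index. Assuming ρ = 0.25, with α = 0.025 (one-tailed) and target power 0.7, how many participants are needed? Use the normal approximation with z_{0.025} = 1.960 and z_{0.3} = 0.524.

Fisher's z: C = ½·ln((1+r)/(1−r)) = ½·ln(1.6667) = 0.2554.
n = ((z_{α} + z_β)/C)² + 3.
(1.960 + 0.524) / 0.2554 = 2.484 / 0.2554 = 9.726.
n = 9.726² + 3 = 94.59 + 3 = 97.6.
Round up.

n = 98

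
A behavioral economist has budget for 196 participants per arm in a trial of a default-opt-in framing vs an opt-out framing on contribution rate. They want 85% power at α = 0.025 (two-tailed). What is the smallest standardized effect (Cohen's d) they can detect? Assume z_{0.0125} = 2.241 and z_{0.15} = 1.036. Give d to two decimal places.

For two independent groups of n = 196 each: d_min = (z_{α/2} + z_β)·√(2/n).
z-sum = 2.241 + 1.036 = 3.277.
d_min = 3.277 × √(2/196) = 3.277 × 0.1010 = 0.331.

d_min ≈ 0.33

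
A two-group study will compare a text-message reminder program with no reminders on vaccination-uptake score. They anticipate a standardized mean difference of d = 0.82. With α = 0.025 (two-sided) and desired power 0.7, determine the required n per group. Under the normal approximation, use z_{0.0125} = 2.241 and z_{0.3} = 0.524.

For two independent groups with equal n: n = 2·((z_{α/2} + z_β) / d)².
z_{α/2} + z_β = 2.241 + 0.524 = 2.765.
n = 2 × (2.765 / 0.82)² = 2 × 3.372² = 2 × 11.37 = 22.7.
Round up to the next whole participant.

n = 23 per group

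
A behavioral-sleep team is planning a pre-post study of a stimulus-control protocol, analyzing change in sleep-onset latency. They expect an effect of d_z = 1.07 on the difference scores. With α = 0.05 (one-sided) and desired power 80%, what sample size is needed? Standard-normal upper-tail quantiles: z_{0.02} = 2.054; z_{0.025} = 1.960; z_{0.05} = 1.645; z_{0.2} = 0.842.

n = 6 pairs

For a paired (one-sample on differences) test: n = ((z_{α} + z_β) / d)².
z_{α} + z_β = 1.645 + 0.842 = 2.487.
n = (2.487 / 1.07)² = 2.324² = 5.40.
Round up.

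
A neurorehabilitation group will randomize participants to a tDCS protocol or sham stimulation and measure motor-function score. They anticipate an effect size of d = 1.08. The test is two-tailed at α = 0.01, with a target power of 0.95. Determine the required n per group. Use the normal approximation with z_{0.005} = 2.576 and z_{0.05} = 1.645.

For two independent groups with equal n: n = 2·((z_{α/2} + z_β) / d)².
z_{α/2} + z_β = 2.576 + 1.645 = 4.221.
n = 2 × (4.221 / 1.08)² = 2 × 3.908² = 2 × 15.28 = 30.6.
Round up to the next whole participant.

n = 31 per group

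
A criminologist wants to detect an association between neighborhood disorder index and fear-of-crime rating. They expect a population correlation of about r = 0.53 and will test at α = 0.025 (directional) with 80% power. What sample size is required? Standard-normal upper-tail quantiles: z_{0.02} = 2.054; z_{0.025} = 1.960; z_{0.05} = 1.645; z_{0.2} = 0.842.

Fisher's z: C = ½·ln((1+r)/(1−r)) = ½·ln(3.2553) = 0.5901.
n = ((z_{α} + z_β)/C)² + 3.
(1.960 + 0.842) / 0.5901 = 2.802 / 0.5901 = 4.748.
n = 4.748² + 3 = 22.55 + 3 = 25.5.
Round up.

n = 26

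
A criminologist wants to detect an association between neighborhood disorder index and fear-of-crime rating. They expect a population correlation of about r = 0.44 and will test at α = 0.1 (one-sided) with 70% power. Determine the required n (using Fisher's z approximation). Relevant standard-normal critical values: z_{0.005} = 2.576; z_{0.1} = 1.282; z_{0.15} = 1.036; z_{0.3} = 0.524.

Fisher's z: C = ½·ln((1+r)/(1−r)) = ½·ln(2.5714) = 0.4722.
n = ((z_{α} + z_β)/C)² + 3.
(1.282 + 0.524) / 0.4722 = 1.806 / 0.4722 = 3.825.
n = 3.825² + 3 = 14.63 + 3 = 17.6.
Round up.

n = 18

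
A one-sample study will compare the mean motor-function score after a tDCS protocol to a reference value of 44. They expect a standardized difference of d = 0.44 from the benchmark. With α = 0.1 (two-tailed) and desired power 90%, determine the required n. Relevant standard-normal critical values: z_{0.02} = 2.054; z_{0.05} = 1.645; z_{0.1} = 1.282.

n = 45

For a one-sample test: n = ((z_{α/2} + z_β) / d)².
z_{α/2} + z_β = 1.645 + 1.282 = 2.927.
n = (2.927 / 0.44)² = 6.652² = 44.25.
Round up.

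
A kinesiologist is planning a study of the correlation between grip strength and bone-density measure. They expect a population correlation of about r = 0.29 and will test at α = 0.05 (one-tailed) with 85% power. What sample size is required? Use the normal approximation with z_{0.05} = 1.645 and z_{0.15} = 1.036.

Fisher's z: C = ½·ln((1+r)/(1−r)) = ½·ln(1.8169) = 0.2986.
n = ((z_{α} + z_β)/C)² + 3.
(1.645 + 1.036) / 0.2986 = 2.681 / 0.2986 = 8.979.
n = 8.979² + 3 = 80.61 + 3 = 83.6.
Round up.

n = 84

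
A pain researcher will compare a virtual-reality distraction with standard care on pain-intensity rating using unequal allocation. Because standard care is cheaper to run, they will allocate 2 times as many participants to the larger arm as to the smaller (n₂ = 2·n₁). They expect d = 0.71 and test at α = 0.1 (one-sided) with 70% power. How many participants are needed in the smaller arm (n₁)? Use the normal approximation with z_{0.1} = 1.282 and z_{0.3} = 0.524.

With allocation ratio k = n₂/n₁ = 2, Var(x̄₁−x̄₂) = σ²(1/n₁ + 1/(k·n₁)) = σ²·(k+1)/(k·n₁).
So n₁ = (1 + 1/k)·((z_{α} + z_β)/d)² = 1.500 × (1.806/0.71)².
n₁ = 1.500 × 6.47 = 9.7.
Round up: n₁ = 10, giving n₂ = 2 × 10 = 20.

n₁ = 10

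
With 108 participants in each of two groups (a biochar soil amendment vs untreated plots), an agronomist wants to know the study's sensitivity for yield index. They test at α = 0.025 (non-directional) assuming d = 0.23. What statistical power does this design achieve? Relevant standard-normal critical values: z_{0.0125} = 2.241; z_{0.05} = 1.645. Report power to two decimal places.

power ≈ 0.29

For two equal groups, power = Φ(d·√(n/2) − z_{α/2}).
d·√(n/2) = 0.23 × √(108/2) = 0.23 × 7.348 = 1.690.
z_β = 1.690 − 2.241 = -0.551.
Power = Φ(-0.551) = 0.291.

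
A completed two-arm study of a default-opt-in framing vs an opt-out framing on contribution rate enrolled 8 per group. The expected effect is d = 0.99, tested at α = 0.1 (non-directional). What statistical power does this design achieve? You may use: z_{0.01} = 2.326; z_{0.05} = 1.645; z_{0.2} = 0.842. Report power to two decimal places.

power ≈ 0.63

For two equal groups, power = Φ(d·√(n/2) − z_{α/2}).
d·√(n/2) = 0.99 × √(8/2) = 0.99 × 2.000 = 1.980.
z_β = 1.980 − 1.645 = 0.335.
Power = Φ(0.335) = 0.631.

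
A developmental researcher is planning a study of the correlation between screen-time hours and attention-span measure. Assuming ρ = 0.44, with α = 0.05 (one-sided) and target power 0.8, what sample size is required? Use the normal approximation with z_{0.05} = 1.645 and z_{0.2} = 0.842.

n = 31

Fisher's z: C = ½·ln((1+r)/(1−r)) = ½·ln(2.5714) = 0.4722.
n = ((z_{α} + z_β)/C)² + 3.
(1.645 + 0.842) / 0.4722 = 2.487 / 0.4722 = 5.267.
n = 5.267² + 3 = 27.74 + 3 = 30.7.
Round up.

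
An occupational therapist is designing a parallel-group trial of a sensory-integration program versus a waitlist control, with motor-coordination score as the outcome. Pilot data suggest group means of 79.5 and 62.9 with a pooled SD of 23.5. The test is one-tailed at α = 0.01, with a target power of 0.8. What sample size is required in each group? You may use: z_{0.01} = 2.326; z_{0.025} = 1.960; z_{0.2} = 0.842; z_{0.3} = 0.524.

Cohen's d = |M₁ − M₂| / SD_pooled = |79.5 − 62.9| / 23.5 = 16.6 / 23.5 = 0.706.
For two independent groups with equal n: n = 2·((z_{α} + z_β) / d)².
z_{α} + z_β = 2.326 + 0.842 = 3.168.
n = 2 × (3.168 / 0.706)² = 2 × 4.487² = 2 × 20.14 = 40.3.
Round up to the next whole participant.

n = 41 per group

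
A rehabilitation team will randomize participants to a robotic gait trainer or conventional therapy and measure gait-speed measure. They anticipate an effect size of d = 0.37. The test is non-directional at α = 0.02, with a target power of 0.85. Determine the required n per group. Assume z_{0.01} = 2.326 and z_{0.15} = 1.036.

For two independent groups with equal n: n = 2·((z_{α/2} + z_β) / d)².
z_{α/2} + z_β = 2.326 + 1.036 = 3.362.
n = 2 × (3.362 / 0.37)² = 2 × 9.086² = 2 × 82.56 = 165.1.
Round up to the next whole participant.

n = 166 per group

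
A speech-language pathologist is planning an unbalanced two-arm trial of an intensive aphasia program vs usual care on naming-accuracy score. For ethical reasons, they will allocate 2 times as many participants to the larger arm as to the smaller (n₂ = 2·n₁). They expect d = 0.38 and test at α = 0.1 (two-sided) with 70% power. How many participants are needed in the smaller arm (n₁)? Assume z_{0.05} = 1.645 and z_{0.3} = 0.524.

n₁ = 49

With allocation ratio k = n₂/n₁ = 2, Var(x̄₁−x̄₂) = σ²(1/n₁ + 1/(k·n₁)) = σ²·(k+1)/(k·n₁).
So n₁ = (1 + 1/k)·((z_{α/2} + z_β)/d)² = 1.500 × (2.169/0.38)².
n₁ = 1.500 × 32.58 = 48.9.
Round up: n₁ = 49, giving n₂ = 2 × 49 = 98.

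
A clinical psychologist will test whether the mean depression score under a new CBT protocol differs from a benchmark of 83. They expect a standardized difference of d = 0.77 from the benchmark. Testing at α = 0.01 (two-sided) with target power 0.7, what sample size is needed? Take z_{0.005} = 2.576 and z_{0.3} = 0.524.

n = 17

For a one-sample test: n = ((z_{α/2} + z_β) / d)².
z_{α/2} + z_β = 2.576 + 0.524 = 3.100.
n = (3.100 / 0.77)² = 4.026² = 16.21.
Round up.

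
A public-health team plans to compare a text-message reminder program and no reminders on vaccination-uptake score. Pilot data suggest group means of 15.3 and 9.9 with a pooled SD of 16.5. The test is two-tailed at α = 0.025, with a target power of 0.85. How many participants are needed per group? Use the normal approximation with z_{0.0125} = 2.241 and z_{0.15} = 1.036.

Cohen's d = |M₁ − M₂| / SD_pooled = |15.3 − 9.9| / 16.5 = 5.4 / 16.5 = 0.327.
For two independent groups with equal n: n = 2·((z_{α/2} + z_β) / d)².
z_{α/2} + z_β = 2.241 + 1.036 = 3.277.
n = 2 × (3.277 / 0.327)² = 2 × 10.021² = 2 × 100.43 = 200.9.
Round up to the next whole participant.

n = 201 per group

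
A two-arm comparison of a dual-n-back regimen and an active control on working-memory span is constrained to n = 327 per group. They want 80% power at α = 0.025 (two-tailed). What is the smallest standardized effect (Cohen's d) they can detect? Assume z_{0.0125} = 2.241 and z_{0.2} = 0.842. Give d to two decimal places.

For two independent groups of n = 327 each: d_min = (z_{α/2} + z_β)·√(2/n).
z-sum = 2.241 + 0.842 = 3.083.
d_min = 3.083 × √(2/327) = 3.083 × 0.0782 = 0.241.

d_min ≈ 0.24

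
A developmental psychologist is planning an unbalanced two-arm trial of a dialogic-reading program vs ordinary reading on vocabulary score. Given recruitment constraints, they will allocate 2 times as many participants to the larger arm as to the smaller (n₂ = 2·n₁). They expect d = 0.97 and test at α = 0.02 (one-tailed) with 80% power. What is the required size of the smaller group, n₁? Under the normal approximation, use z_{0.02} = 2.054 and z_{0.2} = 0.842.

With allocation ratio k = n₂/n₁ = 2, Var(x̄₁−x̄₂) = σ²(1/n₁ + 1/(k·n₁)) = σ²·(k+1)/(k·n₁).
So n₁ = (1 + 1/k)·((z_{α} + z_β)/d)² = 1.500 × (2.896/0.97)².
n₁ = 1.500 × 8.91 = 13.4.
Round up: n₁ = 14, giving n₂ = 2 × 14 = 28.

n₁ = 14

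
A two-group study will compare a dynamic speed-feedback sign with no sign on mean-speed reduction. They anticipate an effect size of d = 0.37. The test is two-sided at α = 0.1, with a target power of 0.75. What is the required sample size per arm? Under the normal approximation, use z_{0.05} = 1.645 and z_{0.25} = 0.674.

For two independent groups with equal n: n = 2·((z_{α/2} + z_β) / d)².
z_{α/2} + z_β = 1.645 + 0.674 = 2.319.
n = 2 × (2.319 / 0.37)² = 2 × 6.268² = 2 × 39.28 = 78.6.
Round up to the next whole participant.

n = 79 per group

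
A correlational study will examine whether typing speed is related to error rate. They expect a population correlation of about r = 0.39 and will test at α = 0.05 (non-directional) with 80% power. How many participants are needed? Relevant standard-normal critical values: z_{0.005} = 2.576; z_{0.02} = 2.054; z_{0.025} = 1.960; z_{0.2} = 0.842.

n = 50

Fisher's z: C = ½·ln((1+r)/(1−r)) = ½·ln(2.2787) = 0.4118.
n = ((z_{α/2} + z_β)/C)² + 3.
(1.960 + 0.842) / 0.4118 = 2.802 / 0.4118 = 6.804.
n = 6.804² + 3 = 46.30 + 3 = 49.3.
Round up.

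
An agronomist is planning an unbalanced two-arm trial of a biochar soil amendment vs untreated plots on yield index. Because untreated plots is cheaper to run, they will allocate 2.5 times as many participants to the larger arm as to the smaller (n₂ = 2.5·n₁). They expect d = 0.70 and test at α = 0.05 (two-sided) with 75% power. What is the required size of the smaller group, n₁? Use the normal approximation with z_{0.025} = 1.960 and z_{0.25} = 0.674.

n₁ = 20

With allocation ratio k = n₂/n₁ = 2.5, Var(x̄₁−x̄₂) = σ²(1/n₁ + 1/(k·n₁)) = σ²·(k+1)/(k·n₁).
So n₁ = (1 + 1/k)·((z_{α/2} + z_β)/d)² = 1.400 × (2.634/0.70)².
n₁ = 1.400 × 14.16 = 19.8.
Round up: n₁ = 20, giving n₂ = 2.5 × 20 = 50.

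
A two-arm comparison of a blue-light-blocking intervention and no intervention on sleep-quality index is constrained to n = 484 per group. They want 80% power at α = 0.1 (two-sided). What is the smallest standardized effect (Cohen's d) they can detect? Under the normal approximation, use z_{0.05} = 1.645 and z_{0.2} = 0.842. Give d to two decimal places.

For two independent groups of n = 484 each: d_min = (z_{α/2} + z_β)·√(2/n).
z-sum = 1.645 + 0.842 = 2.487.
d_min = 2.487 × √(2/484) = 2.487 × 0.0643 = 0.160.

d_min ≈ 0.16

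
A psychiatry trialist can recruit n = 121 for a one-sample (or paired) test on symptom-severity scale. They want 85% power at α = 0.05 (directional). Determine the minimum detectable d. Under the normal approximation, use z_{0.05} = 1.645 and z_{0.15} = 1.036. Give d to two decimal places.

d_min ≈ 0.24

For a single sample (or paired design) of n = 121: d_min = (z_{α} + z_β)/√n.
z-sum = 1.645 + 1.036 = 2.681.
d_min = 2.681 / √121 = 2.681 / 11.000 = 0.244.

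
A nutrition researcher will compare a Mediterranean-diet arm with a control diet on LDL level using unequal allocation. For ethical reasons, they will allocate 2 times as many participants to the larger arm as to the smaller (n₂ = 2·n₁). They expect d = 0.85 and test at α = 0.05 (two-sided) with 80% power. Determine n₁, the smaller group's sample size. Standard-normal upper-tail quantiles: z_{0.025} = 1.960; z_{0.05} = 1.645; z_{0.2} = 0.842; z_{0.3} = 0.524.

With allocation ratio k = n₂/n₁ = 2, Var(x̄₁−x̄₂) = σ²(1/n₁ + 1/(k·n₁)) = σ²·(k+1)/(k·n₁).
So n₁ = (1 + 1/k)·((z_{α/2} + z_β)/d)² = 1.500 × (2.802/0.85)².
n₁ = 1.500 × 10.87 = 16.3.
Round up: n₁ = 17, giving n₂ = 2 × 17 = 34.

n₁ = 17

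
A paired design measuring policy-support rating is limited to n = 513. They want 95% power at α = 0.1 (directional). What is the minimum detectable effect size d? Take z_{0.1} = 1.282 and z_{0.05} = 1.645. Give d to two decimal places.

d_min ≈ 0.13

For a single sample (or paired design) of n = 513: d_min = (z_{α} + z_β)/√n.
z-sum = 1.282 + 1.645 = 2.927.
d_min = 2.927 / √513 = 2.927 / 22.650 = 0.129.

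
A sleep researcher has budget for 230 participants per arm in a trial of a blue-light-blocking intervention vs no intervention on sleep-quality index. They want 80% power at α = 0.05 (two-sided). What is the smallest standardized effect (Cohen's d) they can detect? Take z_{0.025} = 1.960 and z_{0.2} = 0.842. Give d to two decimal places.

For two independent groups of n = 230 each: d_min = (z_{α/2} + z_β)·√(2/n).
z-sum = 1.960 + 0.842 = 2.802.
d_min = 2.802 × √(2/230) = 2.802 × 0.0933 = 0.261.

d_min ≈ 0.26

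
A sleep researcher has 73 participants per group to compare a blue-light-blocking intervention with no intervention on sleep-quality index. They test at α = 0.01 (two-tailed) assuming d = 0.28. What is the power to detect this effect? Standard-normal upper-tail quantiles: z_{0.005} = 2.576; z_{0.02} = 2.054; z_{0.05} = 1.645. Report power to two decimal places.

power ≈ 0.19

For two equal groups, power = Φ(d·√(n/2) − z_{α/2}).
d·√(n/2) = 0.28 × √(73/2) = 0.28 × 6.042 = 1.692.
z_β = 1.692 − 2.576 = -0.884.
Power = Φ(-0.884) = 0.188.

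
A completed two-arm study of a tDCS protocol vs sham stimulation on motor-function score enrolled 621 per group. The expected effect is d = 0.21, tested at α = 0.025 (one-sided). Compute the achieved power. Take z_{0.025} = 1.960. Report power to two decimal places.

For two equal groups, power = Φ(d·√(n/2) − z_{α}).
d·√(n/2) = 0.21 × √(621/2) = 0.21 × 17.621 = 3.700.
z_β = 3.700 − 1.960 = 1.740.
Power = Φ(1.740) = 0.959.

power ≈ 0.96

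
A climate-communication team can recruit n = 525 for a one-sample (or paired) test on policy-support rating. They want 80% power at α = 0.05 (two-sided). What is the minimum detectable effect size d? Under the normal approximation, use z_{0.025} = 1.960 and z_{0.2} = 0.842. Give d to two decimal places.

d_min ≈ 0.12

For a single sample (or paired design) of n = 525: d_min = (z_{α/2} + z_β)/√n.
z-sum = 1.960 + 0.842 = 2.802.
d_min = 2.802 / √525 = 2.802 / 22.913 = 0.122.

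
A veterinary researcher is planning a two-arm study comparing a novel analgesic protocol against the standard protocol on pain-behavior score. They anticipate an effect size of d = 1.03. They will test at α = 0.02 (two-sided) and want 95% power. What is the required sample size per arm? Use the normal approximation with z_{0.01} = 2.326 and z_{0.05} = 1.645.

For two independent groups with equal n: n = 2·((z_{α/2} + z_β) / d)².
z_{α/2} + z_β = 2.326 + 1.645 = 3.971.
n = 2 × (3.971 / 1.03)² = 2 × 3.855² = 2 × 14.86 = 29.7.
Round up to the next whole participant.

n = 30 per group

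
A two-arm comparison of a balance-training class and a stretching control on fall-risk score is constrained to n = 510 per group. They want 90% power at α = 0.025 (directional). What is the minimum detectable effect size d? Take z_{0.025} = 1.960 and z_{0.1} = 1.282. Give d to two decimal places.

For two independent groups of n = 510 each: d_min = (z_{α} + z_β)·√(2/n).
z-sum = 1.960 + 1.282 = 3.242.
d_min = 3.242 × √(2/510) = 3.242 × 0.0626 = 0.203.

d_min ≈ 0.20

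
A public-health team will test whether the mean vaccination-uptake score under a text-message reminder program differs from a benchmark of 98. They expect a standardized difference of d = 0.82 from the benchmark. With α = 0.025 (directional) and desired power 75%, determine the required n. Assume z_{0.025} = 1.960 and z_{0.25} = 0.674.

n = 11

For a one-sample test: n = ((z_{α} + z_β) / d)².
z_{α} + z_β = 1.960 + 0.674 = 2.634.
n = (2.634 / 0.82)² = 3.212² = 10.32.
Round up.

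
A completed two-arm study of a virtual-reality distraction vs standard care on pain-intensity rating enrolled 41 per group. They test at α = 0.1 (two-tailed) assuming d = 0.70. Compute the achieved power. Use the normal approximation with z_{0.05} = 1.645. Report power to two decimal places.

For two equal groups, power = Φ(d·√(n/2) − z_{α/2}).
d·√(n/2) = 0.70 × √(41/2) = 0.70 × 4.528 = 3.169.
z_β = 3.169 − 1.645 = 1.524.
Power = Φ(1.524) = 0.936.

power ≈ 0.94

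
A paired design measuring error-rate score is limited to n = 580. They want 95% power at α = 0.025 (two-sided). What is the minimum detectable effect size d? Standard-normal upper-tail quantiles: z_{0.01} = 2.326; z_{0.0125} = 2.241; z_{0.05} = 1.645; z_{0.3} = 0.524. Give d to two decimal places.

d_min ≈ 0.16

For a single sample (or paired design) of n = 580: d_min = (z_{α/2} + z_β)/√n.
z-sum = 2.241 + 1.645 = 3.886.
d_min = 3.886 / √580 = 3.886 / 24.083 = 0.161.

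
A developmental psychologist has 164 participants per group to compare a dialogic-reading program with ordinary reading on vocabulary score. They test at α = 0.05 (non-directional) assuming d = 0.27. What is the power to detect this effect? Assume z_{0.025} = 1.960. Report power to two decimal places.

For two equal groups, power = Φ(d·√(n/2) − z_{α/2}).
d·√(n/2) = 0.27 × √(164/2) = 0.27 × 9.055 = 2.445.
z_β = 2.445 − 1.960 = 0.485.
Power = Φ(0.485) = 0.686.

power ≈ 0.69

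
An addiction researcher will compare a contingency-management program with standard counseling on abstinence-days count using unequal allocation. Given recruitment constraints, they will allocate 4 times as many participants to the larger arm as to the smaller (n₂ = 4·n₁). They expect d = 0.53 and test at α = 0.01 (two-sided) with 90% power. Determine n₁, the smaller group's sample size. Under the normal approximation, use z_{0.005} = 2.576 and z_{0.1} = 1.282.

n₁ = 67

With allocation ratio k = n₂/n₁ = 4, Var(x̄₁−x̄₂) = σ²(1/n₁ + 1/(k·n₁)) = σ²·(k+1)/(k·n₁).
So n₁ = (1 + 1/k)·((z_{α/2} + z_β)/d)² = 1.250 × (3.858/0.53)².
n₁ = 1.250 × 52.99 = 66.2.
Round up: n₁ = 67, giving n₂ = 4 × 67 = 268.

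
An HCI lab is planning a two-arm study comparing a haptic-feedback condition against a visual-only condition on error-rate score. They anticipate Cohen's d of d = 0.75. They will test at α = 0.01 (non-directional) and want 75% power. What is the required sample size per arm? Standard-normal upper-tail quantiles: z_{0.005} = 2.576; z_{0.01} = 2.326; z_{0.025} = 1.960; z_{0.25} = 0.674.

For two independent groups with equal n: n = 2·((z_{α/2} + z_β) / d)².
z_{α/2} + z_β = 2.576 + 0.674 = 3.250.
n = 2 × (3.250 / 0.75)² = 2 × 4.333² = 2 × 18.78 = 37.6.
Round up to the next whole participant.

n = 38 per group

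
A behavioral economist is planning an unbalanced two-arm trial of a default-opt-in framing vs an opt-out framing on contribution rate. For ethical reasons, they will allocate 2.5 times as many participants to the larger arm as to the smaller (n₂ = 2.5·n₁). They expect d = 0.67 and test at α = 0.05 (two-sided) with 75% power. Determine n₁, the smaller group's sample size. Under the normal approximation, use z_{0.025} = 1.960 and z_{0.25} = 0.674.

With allocation ratio k = n₂/n₁ = 2.5, Var(x̄₁−x̄₂) = σ²(1/n₁ + 1/(k·n₁)) = σ²·(k+1)/(k·n₁).
So n₁ = (1 + 1/k)·((z_{α/2} + z_β)/d)² = 1.400 × (2.634/0.67)².
n₁ = 1.400 × 15.46 = 21.6.
Round up: n₁ = 22, giving n₂ = 2.5 × 22 = 55.

n₁ = 22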